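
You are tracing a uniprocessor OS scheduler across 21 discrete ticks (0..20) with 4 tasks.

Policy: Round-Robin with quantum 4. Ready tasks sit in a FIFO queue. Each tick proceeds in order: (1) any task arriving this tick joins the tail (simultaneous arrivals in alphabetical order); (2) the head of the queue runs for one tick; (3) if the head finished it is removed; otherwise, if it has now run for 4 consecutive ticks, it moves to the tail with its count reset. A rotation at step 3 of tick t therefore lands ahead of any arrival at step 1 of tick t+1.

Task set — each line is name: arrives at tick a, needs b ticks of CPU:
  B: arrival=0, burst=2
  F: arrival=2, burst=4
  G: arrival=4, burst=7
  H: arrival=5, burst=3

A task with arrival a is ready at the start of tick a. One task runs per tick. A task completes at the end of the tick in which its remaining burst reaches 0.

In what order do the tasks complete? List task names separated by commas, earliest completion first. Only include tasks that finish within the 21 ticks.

completion order = B, F, H, G

t=0: queue=[B] q_used=0 → run B
t=1: queue=[B] q_used=1 → run B
t=2: queue=[F] q_used=0 → run F
t=3: queue=[F] q_used=1 → run F
t=4: queue=[F,G] q_used=2 → run F
t=5: queue=[F,G,H] q_used=3 → run F
t=6: queue=[G,H] q_used=0 → run G
t=7: queue=[G,H] q_used=1 → run G
t=8: queue=[G,H] q_used=2 → run G
t=9: queue=[G,H] q_used=3 → run G
t=10: queue=[H,G] q_used=0 → run H
t=11: queue=[H,G] q_used=1 → run H
t=12: queue=[H,G] q_used=2 → run H
t=13: queue=[G] q_used=0 → run G
t=14: queue=[G] q_used=1 → run G
t=15: queue=[G] q_used=2 → run G
t=16: (idle)
t=17: (idle)
t=18: (idle)
t=19: (idle)
t=20: (idle)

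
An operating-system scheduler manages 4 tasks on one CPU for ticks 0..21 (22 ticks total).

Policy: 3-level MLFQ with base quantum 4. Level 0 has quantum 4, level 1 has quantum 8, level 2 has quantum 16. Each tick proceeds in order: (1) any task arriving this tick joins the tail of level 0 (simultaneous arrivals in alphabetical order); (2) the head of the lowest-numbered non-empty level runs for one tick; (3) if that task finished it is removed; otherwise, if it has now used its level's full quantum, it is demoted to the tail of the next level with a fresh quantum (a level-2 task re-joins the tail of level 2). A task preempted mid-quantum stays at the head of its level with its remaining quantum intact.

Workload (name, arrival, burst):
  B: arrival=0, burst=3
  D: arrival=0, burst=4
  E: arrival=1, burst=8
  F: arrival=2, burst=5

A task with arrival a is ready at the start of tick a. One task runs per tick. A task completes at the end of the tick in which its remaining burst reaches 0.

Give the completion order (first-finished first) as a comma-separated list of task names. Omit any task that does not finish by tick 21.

completion order = B, D, E, F

t=0: L0/L1/L2 = BD/-/- → run B
t=1: L0/L1/L2 = BDE/-/- → run B
t=2: L0/L1/L2 = BDEF/-/- → run B
t=3: L0/L1/L2 = DEF/-/- → run D
t=4: L0/L1/L2 = DEF/-/- → run D
t=5: L0/L1/L2 = DEF/-/- → run D
t=6: L0/L1/L2 = DEF/-/- → run D
t=7: L0/L1/L2 = EF/-/- → run E
t=8: L0/L1/L2 = EF/-/- → run E
t=9: L0/L1/L2 = EF/-/- → run E
t=10: L0/L1/L2 = EF/-/- → run E
t=11: L0/L1/L2 = F/E/- → run F
t=12: L0/L1/L2 = F/E/- → run F
t=13: L0/L1/L2 = F/E/- → run F
t=14: L0/L1/L2 = F/E/- → run F
t=15: L0/L1/L2 = -/EF/- → run E
t=16: L0/L1/L2 = -/EF/- → run E
t=17: L0/L1/L2 = -/EF/- → run E
t=18: L0/L1/L2 = -/EF/- → run E
t=19: L0/L1/L2 = -/F/- → run F
t=20: (idle)
t=21: (idle)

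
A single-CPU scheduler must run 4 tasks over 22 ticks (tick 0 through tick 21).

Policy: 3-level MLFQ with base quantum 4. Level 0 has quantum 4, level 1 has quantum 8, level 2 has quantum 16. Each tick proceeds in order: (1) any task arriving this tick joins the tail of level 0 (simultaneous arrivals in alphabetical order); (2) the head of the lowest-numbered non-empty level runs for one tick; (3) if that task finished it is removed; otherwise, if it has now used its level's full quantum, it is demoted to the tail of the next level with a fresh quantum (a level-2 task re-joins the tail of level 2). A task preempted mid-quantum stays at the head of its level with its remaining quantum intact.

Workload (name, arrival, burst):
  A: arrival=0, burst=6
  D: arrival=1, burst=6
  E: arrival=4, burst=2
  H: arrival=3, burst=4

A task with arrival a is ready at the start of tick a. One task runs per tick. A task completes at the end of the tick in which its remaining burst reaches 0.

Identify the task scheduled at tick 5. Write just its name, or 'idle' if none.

running at tick 5 = D

t=0: L0/L1/L2 = A/-/- → run A
t=1: L0/L1/L2 = AD/-/- → run A
t=2: L0/L1/L2 = AD/-/- → run A
t=3: L0/L1/L2 = ADH/-/- → run A
t=4: L0/L1/L2 = DHE/A/- → run D
t=5: L0/L1/L2 = DHE/A/- → run D
t=6: L0/L1/L2 = DHE/A/- → run D
t=7: L0/L1/L2 = DHE/A/- → run D
t=8: L0/L1/L2 = HE/AD/- → run H
t=9: L0/L1/L2 = HE/AD/- → run H
t=10: L0/L1/L2 = HE/AD/- → run H
t=11: L0/L1/L2 = HE/AD/- → run H
t=12: L0/L1/L2 = E/AD/- → run E
t=13: L0/L1/L2 = E/AD/- → run E
t=14: L0/L1/L2 = -/AD/- → run A
t=15: L0/L1/L2 = -/AD/- → run A
t=16: L0/L1/L2 = -/D/- → run D
t=17: L0/L1/L2 = -/D/- → run D
t=18: (idle)
t=19: (idle)
t=20: (idle)
t=21: (idle)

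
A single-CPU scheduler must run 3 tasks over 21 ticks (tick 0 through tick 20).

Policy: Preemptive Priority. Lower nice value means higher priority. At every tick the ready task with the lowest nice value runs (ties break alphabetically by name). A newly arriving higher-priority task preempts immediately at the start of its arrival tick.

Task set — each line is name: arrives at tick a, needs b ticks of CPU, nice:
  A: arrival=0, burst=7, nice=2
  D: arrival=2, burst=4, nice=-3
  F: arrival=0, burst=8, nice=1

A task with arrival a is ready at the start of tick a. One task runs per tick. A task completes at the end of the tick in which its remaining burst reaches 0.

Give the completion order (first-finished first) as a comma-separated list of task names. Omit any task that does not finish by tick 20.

t=0: ready={A,F} → run F
t=1: ready={A,F} → run F
t=2: ready={A,D,F} → run D
t=3: ready={A,D,F} → run D
t=4: ready={A,D,F} → run D
t=5: ready={A,D,F} → run D
t=6: ready={A,F} → run F
t=7: ready={A,F} → run F
t=8: ready={A,F} → run F
t=9: ready={A,F} → run F
t=10: ready={A,F} → run F
t=11: ready={A,F} → run F
t=12: ready={A} → run A
t=13: ready={A} → run A
t=14: ready={A} → run A
t=15: ready={A} → run A
t=16: ready={A} → run A
t=17: ready={A} → run A
t=18: ready={A} → run A
t=19: (idle)
t=20: (idle)

completion order = D, F, A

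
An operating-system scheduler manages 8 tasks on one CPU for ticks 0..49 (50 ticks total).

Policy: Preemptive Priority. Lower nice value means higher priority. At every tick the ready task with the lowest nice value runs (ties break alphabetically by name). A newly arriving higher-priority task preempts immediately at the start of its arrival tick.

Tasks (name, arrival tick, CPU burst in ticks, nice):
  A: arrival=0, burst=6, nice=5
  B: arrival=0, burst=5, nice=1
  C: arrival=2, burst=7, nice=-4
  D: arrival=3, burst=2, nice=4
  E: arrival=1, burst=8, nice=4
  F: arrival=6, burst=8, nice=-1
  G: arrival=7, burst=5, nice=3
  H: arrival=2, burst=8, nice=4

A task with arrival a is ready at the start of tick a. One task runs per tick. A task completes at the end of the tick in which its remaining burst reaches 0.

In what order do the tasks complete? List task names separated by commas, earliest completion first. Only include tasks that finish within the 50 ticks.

completion order = C, F, B, G, D, E, H, A

t=0: ready={A,B} → run B
t=1: ready={A,B,E} → run B
t=2: ready={A,B,C,E,H} → run C
t=3: ready={A,B,C,D,E,H} → run C
t=4: ready={A,B,C,D,E,H} → run C
t=5: ready={A,B,C,D,E,H} → run C
t=6: ready={A,B,C,D,E,F,H} → run C
t=7: ready={A,B,C,D,E,F,G,H} → run C
t=8: ready={A,B,C,D,E,F,G,H} → run C
t=9: ready={A,B,D,E,F,G,H} → run F
t=10: ready={A,B,D,E,F,G,H} → run F
t=11: ready={A,B,D,E,F,G,H} → run F
t=12: ready={A,B,D,E,F,G,H} → run F
t=13: ready={A,B,D,E,F,G,H} → run F
t=14: ready={A,B,D,E,F,G,H} → run F
t=15: ready={A,B,D,E,F,G,H} → run F
t=16: ready={A,B,D,E,F,G,H} → run F
t=17: ready={A,B,D,E,G,H} → run B
t=18: ready={A,B,D,E,G,H} → run B
t=19: ready={A,B,D,E,G,H} → run B
t=20: ready={A,D,E,G,H} → run G
t=21: ready={A,D,E,G,H} → run G
t=22: ready={A,D,E,G,H} → run G
t=23: ready={A,D,E,G,H} → run G
t=24: ready={A,D,E,G,H} → run G
t=25: ready={A,D,E,H} → run D
t=26: ready={A,D,E,H} → run D
t=27: ready={A,E,H} → run E
t=28: ready={A,E,H} → run E
t=29: ready={A,E,H} → run E
t=30: ready={A,E,H} → run E
t=31: ready={A,E,H} → run E
t=32: ready={A,E,H} → run E
t=33: ready={A,E,H} → run E
t=34: ready={A,E,H} → run E
t=35: ready={A,H} → run H
t=36: ready={A,H} → run H
t=37: ready={A,H} → run H
t=38: ready={A,H} → run H
t=39: ready={A,H} → run H
t=40: ready={A,H} → run H
t=41: ready={A,H} → run H
t=42: ready={A,H} → run H
t=43: ready={A} → run A
t=44: ready={A} → run A
t=45: ready={A} → run A
t=46: ready={A} → run A
t=47: ready={A} → run A
t=48: ready={A} → run A
t=49: (idle)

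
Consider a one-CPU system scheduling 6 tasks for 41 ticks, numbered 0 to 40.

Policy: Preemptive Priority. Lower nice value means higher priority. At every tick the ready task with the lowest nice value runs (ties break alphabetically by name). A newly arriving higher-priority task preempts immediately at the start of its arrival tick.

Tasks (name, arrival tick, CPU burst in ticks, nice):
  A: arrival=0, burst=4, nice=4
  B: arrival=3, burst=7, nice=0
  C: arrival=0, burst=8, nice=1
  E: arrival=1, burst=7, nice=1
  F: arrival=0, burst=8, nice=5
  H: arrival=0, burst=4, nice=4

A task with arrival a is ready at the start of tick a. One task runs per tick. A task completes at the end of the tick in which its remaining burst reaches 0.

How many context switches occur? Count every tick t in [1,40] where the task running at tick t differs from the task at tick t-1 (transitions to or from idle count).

t=0: ready={A,C,F,H} → run C
t=1: ready={A,C,E,F,H} → run C
t=2: ready={A,C,E,F,H} → run C
t=3: ready={A,B,C,E,F,H} → run B
t=4: ready={A,B,C,E,F,H} → run B
t=5: ready={A,B,C,E,F,H} → run B
t=6: ready={A,B,C,E,F,H} → run B
t=7: ready={A,B,C,E,F,H} → run B
t=8: ready={A,B,C,E,F,H} → run B
t=9: ready={A,B,C,E,F,H} → run B
t=10: ready={A,C,E,F,H} → run C
t=11: ready={A,C,E,F,H} → run C
t=12: ready={A,C,E,F,H} → run C
t=13: ready={A,C,E,F,H} → run C
t=14: ready={A,C,E,F,H} → run C
t=15: ready={A,E,F,H} → run E
t=16: ready={A,E,F,H} → run E
t=17: ready={A,E,F,H} → run E
t=18: ready={A,E,F,H} → run E
t=19: ready={A,E,F,H} → run E
t=20: ready={A,E,F,H} → run E
t=21: ready={A,E,F,H} → run E
t=22: ready={A,F,H} → run A
t=23: ready={A,F,H} → run A
t=24: ready={A,F,H} → run A
t=25: ready={A,F,H} → run A
t=26: ready={F,H} → run H
t=27: ready={F,H} → run H
t=28: ready={F,H} → run H
t=29: ready={F,H} → run H
t=30: ready={F} → run F
t=31: ready={F} → run F
t=32: ready={F} → run F
t=33: ready={F} → run F
t=34: ready={F} → run F
t=35: ready={F} → run F
t=36: ready={F} → run F
t=37: ready={F} → run F
t=38: (idle)
t=39: (idle)
t=40: (idle)

context switches = 7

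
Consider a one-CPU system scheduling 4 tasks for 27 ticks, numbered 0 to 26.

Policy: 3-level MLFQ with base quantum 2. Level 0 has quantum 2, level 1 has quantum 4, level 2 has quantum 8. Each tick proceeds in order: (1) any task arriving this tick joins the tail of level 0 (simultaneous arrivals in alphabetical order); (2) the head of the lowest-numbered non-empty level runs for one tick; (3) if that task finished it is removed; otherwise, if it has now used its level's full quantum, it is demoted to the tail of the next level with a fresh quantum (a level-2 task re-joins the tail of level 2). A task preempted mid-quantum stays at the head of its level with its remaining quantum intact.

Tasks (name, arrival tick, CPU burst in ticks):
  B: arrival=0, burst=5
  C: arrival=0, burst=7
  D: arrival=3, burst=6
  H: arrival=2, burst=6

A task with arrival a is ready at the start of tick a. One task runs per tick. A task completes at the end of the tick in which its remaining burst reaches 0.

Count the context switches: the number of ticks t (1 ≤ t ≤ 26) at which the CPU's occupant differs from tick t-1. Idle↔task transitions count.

context switches = 9

t=0: L0/L1/L2 = BC/-/- → run B
t=1: L0/L1/L2 = BC/-/- → run B
t=2: L0/L1/L2 = CH/B/- → run C
t=3: L0/L1/L2 = CHD/B/- → run C
t=4: L0/L1/L2 = HD/BC/- → run H
t=5: L0/L1/L2 = HD/BC/- → run H
t=6: L0/L1/L2 = D/BCH/- → run D
t=7: L0/L1/L2 = D/BCH/- → run D
t=8: L0/L1/L2 = -/BCHD/- → run B
t=9: L0/L1/L2 = -/BCHD/- → run B
t=10: L0/L1/L2 = -/BCHD/- → run B
t=11: L0/L1/L2 = -/CHD/- → run C
t=12: L0/L1/L2 = -/CHD/- → run C
t=13: L0/L1/L2 = -/CHD/- → run C
t=14: L0/L1/L2 = -/CHD/- → run C
t=15: L0/L1/L2 = -/HD/C → run H
t=16: L0/L1/L2 = -/HD/C → run H
t=17: L0/L1/L2 = -/HD/C → run H
t=18: L0/L1/L2 = -/HD/C → run H
t=19: L0/L1/L2 = -/D/C → run D
t=20: L0/L1/L2 = -/D/C → run D
t=21: L0/L1/L2 = -/D/C → run D
t=22: L0/L1/L2 = -/D/C → run D
t=23: L0/L1/L2 = -/-/C → run C
t=24: (idle)
t=25: (idle)
t=26: (idle)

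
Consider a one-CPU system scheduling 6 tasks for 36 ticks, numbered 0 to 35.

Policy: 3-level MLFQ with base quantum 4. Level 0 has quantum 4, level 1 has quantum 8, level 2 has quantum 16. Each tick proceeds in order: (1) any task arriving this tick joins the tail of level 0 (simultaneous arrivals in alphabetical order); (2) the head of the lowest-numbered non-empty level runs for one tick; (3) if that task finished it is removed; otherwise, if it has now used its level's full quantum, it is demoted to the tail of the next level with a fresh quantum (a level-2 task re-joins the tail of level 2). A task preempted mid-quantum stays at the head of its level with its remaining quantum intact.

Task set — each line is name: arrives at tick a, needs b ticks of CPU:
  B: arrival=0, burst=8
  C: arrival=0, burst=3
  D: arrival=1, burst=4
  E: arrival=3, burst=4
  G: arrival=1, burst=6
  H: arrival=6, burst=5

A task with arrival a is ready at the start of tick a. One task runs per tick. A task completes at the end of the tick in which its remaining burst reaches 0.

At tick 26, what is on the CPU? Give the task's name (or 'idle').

running at tick 26 = B

t=0: L0/L1/L2 = BC/-/- → run B
t=1: L0/L1/L2 = BCDG/-/- → run B
t=2: L0/L1/L2 = BCDG/-/- → run B
t=3: L0/L1/L2 = BCDGE/-/- → run B
t=4: L0/L1/L2 = CDGE/B/- → run C
t=5: L0/L1/L2 = CDGE/B/- → run C
t=6: L0/L1/L2 = CDGEH/B/- → run C
t=7: L0/L1/L2 = DGEH/B/- → run D
t=8: L0/L1/L2 = DGEH/B/- → run D
t=9: L0/L1/L2 = DGEH/B/- → run D
t=10: L0/L1/L2 = DGEH/B/- → run D
t=11: L0/L1/L2 = GEH/B/- → run G
t=12: L0/L1/L2 = GEH/B/- → run G
t=13: L0/L1/L2 = GEH/B/- → run G
t=14: L0/L1/L2 = GEH/B/- → run G
t=15: L0/L1/L2 = EH/BG/- → run E
t=16: L0/L1/L2 = EH/BG/- → run E
t=17: L0/L1/L2 = EH/BG/- → run E
t=18: L0/L1/L2 = EH/BG/- → run E
t=19: L0/L1/L2 = H/BG/- → run H
t=20: L0/L1/L2 = H/BG/- → run H
t=21: L0/L1/L2 = H/BG/- → run H
t=22: L0/L1/L2 = H/BG/- → run H
t=23: L0/L1/L2 = -/BGH/- → run B
t=24: L0/L1/L2 = -/BGH/- → run B
t=25: L0/L1/L2 = -/BGH/- → run B
t=26: L0/L1/L2 = -/BGH/- → run B
t=27: L0/L1/L2 = -/GH/- → run G
t=28: L0/L1/L2 = -/GH/- → run G
t=29: L0/L1/L2 = -/H/- → run H
t=30: (idle)
t=31: (idle)
t=32: (idle)
t=33: (idle)
t=34: (idle)
t=35: (idle)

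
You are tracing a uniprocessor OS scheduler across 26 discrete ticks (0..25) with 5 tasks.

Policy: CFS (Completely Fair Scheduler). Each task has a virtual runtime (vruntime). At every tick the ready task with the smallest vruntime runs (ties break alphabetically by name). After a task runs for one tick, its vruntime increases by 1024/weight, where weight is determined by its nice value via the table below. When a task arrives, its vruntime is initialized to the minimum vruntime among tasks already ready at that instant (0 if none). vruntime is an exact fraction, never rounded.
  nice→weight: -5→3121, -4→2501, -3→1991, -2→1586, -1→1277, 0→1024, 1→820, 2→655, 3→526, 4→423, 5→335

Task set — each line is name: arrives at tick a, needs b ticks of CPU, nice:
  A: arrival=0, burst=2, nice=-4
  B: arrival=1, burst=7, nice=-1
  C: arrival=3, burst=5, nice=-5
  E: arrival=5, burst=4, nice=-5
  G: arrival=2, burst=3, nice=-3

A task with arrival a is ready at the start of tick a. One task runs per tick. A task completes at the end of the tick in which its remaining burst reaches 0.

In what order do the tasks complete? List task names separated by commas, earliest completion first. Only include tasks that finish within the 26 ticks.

t=0: vr[A=0] → run A
t=1: vr[A=1024/2501 B=1024/2501] → run A
t=2: vr[B=1024/2501 G=1024/2501] → run B
t=3: vr[B=3868672/3193777 C=1024/2501 G=1024/2501] → run C
t=4: vr[B=3868672/3193777 C=5756928/7805621 G=1024/2501] → run G
t=5: vr[B=3868672/3193777 C=5756928/7805621 E=5756928/7805621 G=4599808/4979491] → run C
t=6: vr[B=3868672/3193777 C=8317952/7805621 E=5756928/7805621 G=4599808/4979491] → run E
t=7: vr[B=3868672/3193777 C=8317952/7805621 E=8317952/7805621 G=4599808/4979491] → run G
t=8: vr[B=3868672/3193777 C=8317952/7805621 E=8317952/7805621 G=7160832/4979491] → run C
t=9: vr[B=3868672/3193777 C=10878976/7805621 E=8317952/7805621 G=7160832/4979491] → run E
t=10: vr[B=3868672/3193777 C=10878976/7805621 E=10878976/7805621 G=7160832/4979491] → run B
t=11: vr[B=6429696/3193777 C=10878976/7805621 E=10878976/7805621 G=7160832/4979491] → run C
t=12: vr[B=6429696/3193777 C=13440000/7805621 E=10878976/7805621 G=7160832/4979491] → run E
t=13: vr[B=6429696/3193777 C=13440000/7805621 E=13440000/7805621 G=7160832/4979491] → run G
t=14: vr[B=6429696/3193777 C=13440000/7805621 E=13440000/7805621] → run C
t=15: vr[B=6429696/3193777 E=13440000/7805621] → run E
t=16: vr[B=6429696/3193777] → run B
t=17: vr[B=8990720/3193777] → run B
t=18: vr[B=11551744/3193777] → run B
t=19: vr[B=14112768/3193777] → run B
t=20: vr[B=16673792/3193777] → run B
t=21: (idle)
t=22: (idle)
t=23: (idle)
t=24: (idle)
t=25: (idle)

completion order = A, G, C, E, B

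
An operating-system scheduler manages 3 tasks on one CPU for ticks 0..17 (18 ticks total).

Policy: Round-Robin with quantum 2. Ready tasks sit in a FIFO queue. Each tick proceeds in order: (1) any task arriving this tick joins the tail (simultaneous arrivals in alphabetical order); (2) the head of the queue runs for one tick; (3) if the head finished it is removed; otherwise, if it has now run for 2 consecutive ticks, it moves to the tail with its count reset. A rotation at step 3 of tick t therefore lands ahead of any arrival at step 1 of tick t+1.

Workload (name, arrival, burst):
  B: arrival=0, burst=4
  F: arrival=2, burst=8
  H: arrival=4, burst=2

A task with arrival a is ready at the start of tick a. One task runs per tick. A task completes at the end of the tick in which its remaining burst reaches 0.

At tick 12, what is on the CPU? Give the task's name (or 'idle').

running at tick 12 = F

t=0: queue=[B] q_used=0 → run B
t=1: queue=[B] q_used=1 → run B
t=2: queue=[B,F] q_used=0 → run B
t=3: queue=[B,F] q_used=1 → run B
t=4: queue=[F,H] q_used=0 → run F
t=5: queue=[F,H] q_used=1 → run F
t=6: queue=[H,F] q_used=0 → run H
t=7: queue=[H,F] q_used=1 → run H
t=8: queue=[F] q_used=0 → run F
t=9: queue=[F] q_used=1 → run F
t=10: queue=[F] q_used=0 → run F
t=11: queue=[F] q_used=1 → run F
t=12: queue=[F] q_used=0 → run F
t=13: queue=[F] q_used=1 → run F
t=14: (idle)
t=15: (idle)
t=16: (idle)
t=17: (idle)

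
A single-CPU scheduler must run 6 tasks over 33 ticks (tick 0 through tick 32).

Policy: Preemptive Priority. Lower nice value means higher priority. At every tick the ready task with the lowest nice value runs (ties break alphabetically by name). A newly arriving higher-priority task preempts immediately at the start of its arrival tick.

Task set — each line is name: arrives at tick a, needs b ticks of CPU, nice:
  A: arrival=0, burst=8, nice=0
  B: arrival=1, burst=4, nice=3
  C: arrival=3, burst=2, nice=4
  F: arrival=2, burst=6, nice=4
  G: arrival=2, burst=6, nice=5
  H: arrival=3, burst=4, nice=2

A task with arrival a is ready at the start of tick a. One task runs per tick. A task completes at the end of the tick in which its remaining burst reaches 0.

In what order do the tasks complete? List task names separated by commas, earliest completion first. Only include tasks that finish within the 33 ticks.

t=0: ready={A} → run A
t=1: ready={A,B} → run A
t=2: ready={A,B,F,G} → run A
t=3: ready={A,B,C,F,G,H} → run A
t=4: ready={A,B,C,F,G,H} → run A
t=5: ready={A,B,C,F,G,H} → run A
t=6: ready={A,B,C,F,G,H} → run A
t=7: ready={A,B,C,F,G,H} → run A
t=8: ready={B,C,F,G,H} → run H
t=9: ready={B,C,F,G,H} → run H
t=10: ready={B,C,F,G,H} → run H
t=11: ready={B,C,F,G,H} → run H
t=12: ready={B,C,F,G} → run B
t=13: ready={B,C,F,G} → run B
t=14: ready={B,C,F,G} → run B
t=15: ready={B,C,F,G} → run B
t=16: ready={C,F,G} → run C
t=17: ready={C,F,G} → run C
t=18: ready={F,G} → run F
t=19: ready={F,G} → run F
t=20: ready={F,G} → run F
t=21: ready={F,G} → run F
t=22: ready={F,G} → run F
t=23: ready={F,G} → run F
t=24: ready={G} → run G
t=25: ready={G} → run G
t=26: ready={G} → run G
t=27: ready={G} → run G
t=28: ready={G} → run G
t=29: ready={G} → run G
t=30: (idle)
t=31: (idle)
t=32: (idle)

completion order = A, H, B, C, F, G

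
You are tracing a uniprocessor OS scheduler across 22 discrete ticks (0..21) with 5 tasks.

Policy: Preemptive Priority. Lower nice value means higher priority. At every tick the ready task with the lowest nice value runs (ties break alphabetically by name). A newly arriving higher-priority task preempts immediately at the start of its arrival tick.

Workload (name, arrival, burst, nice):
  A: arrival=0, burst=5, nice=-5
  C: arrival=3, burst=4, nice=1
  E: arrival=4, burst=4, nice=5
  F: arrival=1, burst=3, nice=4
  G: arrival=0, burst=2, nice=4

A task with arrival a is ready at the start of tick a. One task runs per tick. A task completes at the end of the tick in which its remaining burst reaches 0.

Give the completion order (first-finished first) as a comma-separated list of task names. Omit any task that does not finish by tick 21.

t=0: ready={A,G} → run A
t=1: ready={A,F,G} → run A
t=2: ready={A,F,G} → run A
t=3: ready={A,C,F,G} → run A
t=4: ready={A,C,E,F,G} → run A
t=5: ready={C,E,F,G} → run C
t=6: ready={C,E,F,G} → run C
t=7: ready={C,E,F,G} → run C
t=8: ready={C,E,F,G} → run C
t=9: ready={E,F,G} → run F
t=10: ready={E,F,G} → run F
t=11: ready={E,F,G} → run F
t=12: ready={E,G} → run G
t=13: ready={E,G} → run G
t=14: ready={E} → run E
t=15: ready={E} → run E
t=16: ready={E} → run E
t=17: ready={E} → run E
t=18: (idle)
t=19: (idle)
t=20: (idle)
t=21: (idle)

completion order = A, C, F, G, E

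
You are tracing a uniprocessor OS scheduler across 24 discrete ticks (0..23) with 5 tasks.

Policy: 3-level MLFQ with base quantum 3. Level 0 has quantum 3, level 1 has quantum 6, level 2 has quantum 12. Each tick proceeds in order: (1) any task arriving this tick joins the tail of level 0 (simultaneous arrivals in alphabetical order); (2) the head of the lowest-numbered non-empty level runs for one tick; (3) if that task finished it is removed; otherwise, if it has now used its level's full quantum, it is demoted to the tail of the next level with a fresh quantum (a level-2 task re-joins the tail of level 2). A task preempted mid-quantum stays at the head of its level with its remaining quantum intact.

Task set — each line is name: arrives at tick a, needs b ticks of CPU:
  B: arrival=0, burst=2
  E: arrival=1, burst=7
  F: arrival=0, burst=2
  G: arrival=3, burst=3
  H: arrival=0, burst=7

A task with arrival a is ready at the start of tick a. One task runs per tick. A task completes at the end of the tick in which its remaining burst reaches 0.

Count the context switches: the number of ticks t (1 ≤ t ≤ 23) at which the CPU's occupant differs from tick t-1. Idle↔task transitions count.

t=0: L0/L1/L2 = BFH/-/- → run B
t=1: L0/L1/L2 = BFHE/-/- → run B
t=2: L0/L1/L2 = FHE/-/- → run F
t=3: L0/L1/L2 = FHEG/-/- → run F
t=4: L0/L1/L2 = HEG/-/- → run H
t=5: L0/L1/L2 = HEG/-/- → run H
t=6: L0/L1/L2 = HEG/-/- → run H
t=7: L0/L1/L2 = EG/H/- → run E
t=8: L0/L1/L2 = EG/H/- → run E
t=9: L0/L1/L2 = EG/H/- → run E
t=10: L0/L1/L2 = G/HE/- → run G
t=11: L0/L1/L2 = G/HE/- → run G
t=12: L0/L1/L2 = G/HE/- → run G
t=13: L0/L1/L2 = -/HE/- → run H
t=14: L0/L1/L2 = -/HE/- → run H
t=15: L0/L1/L2 = -/HE/- → run H
t=16: L0/L1/L2 = -/HE/- → run H
t=17: L0/L1/L2 = -/E/- → run E
t=18: L0/L1/L2 = -/E/- → run E
t=19: L0/L1/L2 = -/E/- → run E
t=20: L0/L1/L2 = -/E/- → run E
t=21: (idle)
t=22: (idle)
t=23: (idle)

context switches = 7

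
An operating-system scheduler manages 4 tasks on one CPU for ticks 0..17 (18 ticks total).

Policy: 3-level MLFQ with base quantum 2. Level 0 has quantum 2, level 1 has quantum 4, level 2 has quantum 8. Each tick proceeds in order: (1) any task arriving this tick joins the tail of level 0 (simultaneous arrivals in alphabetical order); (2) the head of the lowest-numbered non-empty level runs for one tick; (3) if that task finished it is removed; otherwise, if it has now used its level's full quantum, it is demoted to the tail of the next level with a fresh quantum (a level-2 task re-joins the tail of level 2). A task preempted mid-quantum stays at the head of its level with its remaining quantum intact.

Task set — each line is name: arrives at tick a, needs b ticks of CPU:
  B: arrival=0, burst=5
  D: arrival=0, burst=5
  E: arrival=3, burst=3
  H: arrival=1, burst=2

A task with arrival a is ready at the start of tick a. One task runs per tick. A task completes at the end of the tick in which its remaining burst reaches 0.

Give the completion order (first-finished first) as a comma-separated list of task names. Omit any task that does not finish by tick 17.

t=0: L0/L1/L2 = BD/-/- → run B
t=1: L0/L1/L2 = BDH/-/- → run B
t=2: L0/L1/L2 = DH/B/- → run D
t=3: L0/L1/L2 = DHE/B/- → run D
t=4: L0/L1/L2 = HE/BD/- → run H
t=5: L0/L1/L2 = HE/BD/- → run H
t=6: L0/L1/L2 = E/BD/- → run E
t=7: L0/L1/L2 = E/BD/- → run E
t=8: L0/L1/L2 = -/BDE/- → run B
t=9: L0/L1/L2 = -/BDE/- → run B
t=10: L0/L1/L2 = -/BDE/- → run B
t=11: L0/L1/L2 = -/DE/- → run D
t=12: L0/L1/L2 = -/DE/- → run D
t=13: L0/L1/L2 = -/DE/- → run D
t=14: L0/L1/L2 = -/E/- → run E
t=15: (idle)
t=16: (idle)
t=17: (idle)

completion order = H, B, D, E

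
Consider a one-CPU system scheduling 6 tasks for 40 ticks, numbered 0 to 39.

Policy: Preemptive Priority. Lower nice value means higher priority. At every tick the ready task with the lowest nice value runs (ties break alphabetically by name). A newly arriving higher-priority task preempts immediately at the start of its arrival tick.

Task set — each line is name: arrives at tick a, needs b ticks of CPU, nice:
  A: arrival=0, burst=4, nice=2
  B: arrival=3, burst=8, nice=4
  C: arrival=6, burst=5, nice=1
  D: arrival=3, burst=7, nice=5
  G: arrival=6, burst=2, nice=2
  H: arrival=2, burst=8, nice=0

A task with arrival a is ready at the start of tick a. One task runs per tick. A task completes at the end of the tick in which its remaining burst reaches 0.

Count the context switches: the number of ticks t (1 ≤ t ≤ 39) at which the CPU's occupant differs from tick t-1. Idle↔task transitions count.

t=0: ready={A} → run A
t=1: ready={A} → run A
t=2: ready={A,H} → run H
t=3: ready={A,B,D,H} → run H
t=4: ready={A,B,D,H} → run H
t=5: ready={A,B,D,H} → run H
t=6: ready={A,B,C,D,G,H} → run H
t=7: ready={A,B,C,D,G,H} → run H
t=8: ready={A,B,C,D,G,H} → run H
t=9: ready={A,B,C,D,G,H} → run H
t=10: ready={A,B,C,D,G} → run C
t=11: ready={A,B,C,D,G} → run C
t=12: ready={A,B,C,D,G} → run C
t=13: ready={A,B,C,D,G} → run C
t=14: ready={A,B,C,D,G} → run C
t=15: ready={A,B,D,G} → run A
t=16: ready={A,B,D,G} → run A
t=17: ready={B,D,G} → run G
t=18: ready={B,D,G} → run G
t=19: ready={B,D} → run B
t=20: ready={B,D} → run B
t=21: ready={B,D} → run B
t=22: ready={B,D} → run B
t=23: ready={B,D} → run B
t=24: ready={B,D} → run B
t=25: ready={B,D} → run B
t=26: ready={B,D} → run B
t=27: ready={D} → run D
t=28: ready={D} → run D
t=29: ready={D} → run D
t=30: ready={D} → run D
t=31: ready={D} → run D
t=32: ready={D} → run D
t=33: ready={D} → run D
t=34: (idle)
t=35: (idle)
t=36: (idle)
t=37: (idle)
t=38: (idle)
t=39: (idle)

context switches = 7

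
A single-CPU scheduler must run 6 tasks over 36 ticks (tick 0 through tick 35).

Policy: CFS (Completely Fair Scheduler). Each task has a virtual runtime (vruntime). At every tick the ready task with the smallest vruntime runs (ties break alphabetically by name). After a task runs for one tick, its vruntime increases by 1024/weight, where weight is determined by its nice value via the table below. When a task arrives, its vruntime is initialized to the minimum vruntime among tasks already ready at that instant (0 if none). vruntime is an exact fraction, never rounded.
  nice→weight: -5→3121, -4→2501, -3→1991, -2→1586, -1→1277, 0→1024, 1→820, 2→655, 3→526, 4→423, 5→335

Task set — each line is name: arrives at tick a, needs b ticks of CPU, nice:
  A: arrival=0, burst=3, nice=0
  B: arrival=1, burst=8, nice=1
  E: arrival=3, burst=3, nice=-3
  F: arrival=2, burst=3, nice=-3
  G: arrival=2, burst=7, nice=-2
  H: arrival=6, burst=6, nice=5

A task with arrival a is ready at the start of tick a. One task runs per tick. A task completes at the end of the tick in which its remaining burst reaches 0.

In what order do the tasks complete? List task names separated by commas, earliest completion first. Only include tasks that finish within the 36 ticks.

completion order = A, E, F, G, B, H

t=0: vr[A=0] → run A
t=1: vr[A=1 B=1] → run A
t=2: vr[A=2 B=1 F=1 G=1] → run B
t=3: vr[A=2 B=461/205 E=1 F=1 G=1] → run E
t=4: vr[A=2 B=461/205 E=3015/1991 F=1 G=1] → run F
t=5: vr[A=2 B=461/205 E=3015/1991 F=3015/1991 G=1] → run G
t=6: vr[A=2 B=461/205 E=3015/1991 F=3015/1991 G=1305/793 H=3015/1991] → run E
t=7: vr[A=2 B=461/205 E=4039/1991 F=3015/1991 G=1305/793 H=3015/1991] → run F
t=8: vr[A=2 B=461/205 E=4039/1991 F=4039/1991 G=1305/793 H=3015/1991] → run H
t=9: vr[A=2 B=461/205 E=4039/1991 F=4039/1991 G=1305/793 H=3048809/666985] → run G
t=10: vr[A=2 B=461/205 E=4039/1991 F=4039/1991 G=1817/793 H=3048809/666985] → run A
t=11: vr[B=461/205 E=4039/1991 F=4039/1991 G=1817/793 H=3048809/666985] → run E
t=12: vr[B=461/205 F=4039/1991 G=1817/793 H=3048809/666985] → run F
t=13: vr[B=461/205 G=1817/793 H=3048809/666985] → run B
t=14: vr[B=717/205 G=1817/793 H=3048809/666985] → run G
t=15: vr[B=717/205 G=2329/793 H=3048809/666985] → run G
t=16: vr[B=717/205 G=2841/793 H=3048809/666985] → run B
t=17: vr[B=973/205 G=2841/793 H=3048809/666985] → run G
t=18: vr[B=973/205 G=3353/793 H=3048809/666985] → run G
t=19: vr[B=973/205 G=3865/793 H=3048809/666985] → run H
t=20: vr[B=973/205 G=3865/793 H=5087593/666985] → run B
t=21: vr[B=1229/205 G=3865/793 H=5087593/666985] → run G
t=22: vr[B=1229/205 H=5087593/666985] → run B
t=23: vr[B=297/41 H=5087593/666985] → run B
t=24: vr[B=1741/205 H=5087593/666985] → run H
t=25: vr[B=1741/205 H=7126377/666985] → run B
t=26: vr[B=1997/205 H=7126377/666985] → run B
t=27: vr[H=7126377/666985] → run H
t=28: vr[H=9165161/666985] → run H
t=29: vr[H=2240789/133397] → run H
t=30: (idle)
t=31: (idle)
t=32: (idle)
t=33: (idle)
t=34: (idle)
t=35: (idle)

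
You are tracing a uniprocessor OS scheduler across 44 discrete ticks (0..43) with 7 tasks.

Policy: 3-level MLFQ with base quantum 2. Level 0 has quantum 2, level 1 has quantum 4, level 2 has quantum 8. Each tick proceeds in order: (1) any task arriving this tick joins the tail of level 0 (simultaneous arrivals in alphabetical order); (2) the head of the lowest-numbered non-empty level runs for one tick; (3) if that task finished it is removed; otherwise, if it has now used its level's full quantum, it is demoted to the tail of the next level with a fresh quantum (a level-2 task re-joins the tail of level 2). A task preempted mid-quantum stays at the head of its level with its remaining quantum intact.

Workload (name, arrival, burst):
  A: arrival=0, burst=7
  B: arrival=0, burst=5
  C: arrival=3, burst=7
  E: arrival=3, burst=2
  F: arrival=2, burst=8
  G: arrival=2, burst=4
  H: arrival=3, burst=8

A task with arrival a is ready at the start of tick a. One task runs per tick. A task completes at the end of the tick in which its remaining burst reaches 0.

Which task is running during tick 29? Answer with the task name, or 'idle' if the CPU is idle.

running at tick 29 = C

t=0: L0/L1/L2 = AB/-/- → run A
t=1: L0/L1/L2 = AB/-/- → run A
t=2: L0/L1/L2 = BFG/A/- → run B
t=3: L0/L1/L2 = BFGCEH/A/- → run B
t=4: L0/L1/L2 = FGCEH/AB/- → run F
t=5: L0/L1/L2 = FGCEH/AB/- → run F
t=6: L0/L1/L2 = GCEH/ABF/- → run G
t=7: L0/L1/L2 = GCEH/ABF/- → run G
t=8: L0/L1/L2 = CEH/ABFG/- → run C
t=9: L0/L1/L2 = CEH/ABFG/- → run C
t=10: L0/L1/L2 = EH/ABFGC/- → run E
t=11: L0/L1/L2 = EH/ABFGC/- → run E
t=12: L0/L1/L2 = H/ABFGC/- → run H
t=13: L0/L1/L2 = H/ABFGC/- → run H
t=14: L0/L1/L2 = -/ABFGCH/- → run A
t=15: L0/L1/L2 = -/ABFGCH/- → run A
t=16: L0/L1/L2 = -/ABFGCH/- → run A
t=17: L0/L1/L2 = -/ABFGCH/- → run A
t=18: L0/L1/L2 = -/BFGCH/A → run B
t=19: L0/L1/L2 = -/BFGCH/A → run B
t=20: L0/L1/L2 = -/BFGCH/A → run B
t=21: L0/L1/L2 = -/FGCH/A → run F
t=22: L0/L1/L2 = -/FGCH/A → run F
t=23: L0/L1/L2 = -/FGCH/A → run F
t=24: L0/L1/L2 = -/FGCH/A → run F
t=25: L0/L1/L2 = -/GCH/AF → run G
t=26: L0/L1/L2 = -/GCH/AF → run G
t=27: L0/L1/L2 = -/CH/AF → run C
t=28: L0/L1/L2 = -/CH/AF → run C
t=29: L0/L1/L2 = -/CH/AF → run C
t=30: L0/L1/L2 = -/CH/AF → run C
t=31: L0/L1/L2 = -/H/AFC → run H
t=32: L0/L1/L2 = -/H/AFC → run H
t=33: L0/L1/L2 = -/H/AFC → run H
t=34: L0/L1/L2 = -/H/AFC → run H
t=35: L0/L1/L2 = -/-/AFCH → run A
t=36: L0/L1/L2 = -/-/FCH → run F
t=37: L0/L1/L2 = -/-/FCH → run F
t=38: L0/L1/L2 = -/-/CH → run C
t=39: L0/L1/L2 = -/-/H → run H
t=40: L0/L1/L2 = -/-/H → run H
t=41: (idle)
t=42: (idle)
t=43: (idle)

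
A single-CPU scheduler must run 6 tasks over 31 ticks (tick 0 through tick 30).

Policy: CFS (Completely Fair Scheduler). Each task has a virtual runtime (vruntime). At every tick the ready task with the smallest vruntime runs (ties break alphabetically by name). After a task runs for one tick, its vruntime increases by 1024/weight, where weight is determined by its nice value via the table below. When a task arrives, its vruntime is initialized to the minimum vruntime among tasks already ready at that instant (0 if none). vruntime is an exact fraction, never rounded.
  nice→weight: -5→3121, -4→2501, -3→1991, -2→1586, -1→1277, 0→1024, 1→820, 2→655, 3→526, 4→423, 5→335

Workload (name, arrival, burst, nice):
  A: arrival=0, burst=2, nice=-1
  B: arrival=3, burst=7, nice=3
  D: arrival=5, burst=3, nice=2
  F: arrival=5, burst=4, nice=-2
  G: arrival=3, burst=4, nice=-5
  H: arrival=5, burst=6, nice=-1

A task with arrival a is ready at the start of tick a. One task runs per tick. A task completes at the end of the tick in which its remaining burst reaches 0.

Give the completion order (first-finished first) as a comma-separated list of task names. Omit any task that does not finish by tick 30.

t=0: vr[A=0] → run A
t=1: vr[A=1024/1277] → run A
t=2: (idle)
t=3: vr[B=0 G=0] → run B
t=4: vr[B=512/263 G=0] → run G
t=5: vr[B=512/263 D=1024/3121 F=1024/3121 G=1024/3121 H=1024/3121] → run D
t=6: vr[B=512/263 D=3866624/2044255 F=1024/3121 G=1024/3121 H=1024/3121] → run F
t=7: vr[B=512/263 D=3866624/2044255 F=2409984/2474953 G=1024/3121 H=1024/3121] → run G
t=8: vr[B=512/263 D=3866624/2044255 F=2409984/2474953 G=2048/3121 H=1024/3121] → run H
t=9: vr[B=512/263 D=3866624/2044255 F=2409984/2474953 G=2048/3121 H=4503552/3985517] → run G
t=10: vr[B=512/263 D=3866624/2044255 F=2409984/2474953 G=3072/3121 H=4503552/3985517] → run F
t=11: vr[B=512/263 D=3866624/2044255 F=4007936/2474953 G=3072/3121 H=4503552/3985517] → run G
t=12: vr[B=512/263 D=3866624/2044255 F=4007936/2474953 H=4503552/3985517] → run H
t=13: vr[B=512/263 D=3866624/2044255 F=4007936/2474953 H=7699456/3985517] → run F
t=14: vr[B=512/263 D=3866624/2044255 F=5605888/2474953 H=7699456/3985517] → run D
t=15: vr[B=512/263 D=7062528/2044255 F=5605888/2474953 H=7699456/3985517] → run H
t=16: vr[B=512/263 D=7062528/2044255 F=5605888/2474953 H=10895360/3985517] → run B
t=17: vr[B=1024/263 D=7062528/2044255 F=5605888/2474953 H=10895360/3985517] → run F
t=18: vr[B=1024/263 D=7062528/2044255 H=10895360/3985517] → run H
t=19: vr[B=1024/263 D=7062528/2044255 H=14091264/3985517] → run D
t=20: vr[B=1024/263 H=14091264/3985517] → run H
t=21: vr[B=1024/263 H=17287168/3985517] → run B
t=22: vr[B=1536/263 H=17287168/3985517] → run H
t=23: vr[B=1536/263] → run B
t=24: vr[B=2048/263] → run B
t=25: vr[B=2560/263] → run B
t=26: vr[B=3072/263] → run B
t=27: (idle)
t=28: (idle)
t=29: (idle)
t=30: (idle)

completion order = A, G, F, D, H, B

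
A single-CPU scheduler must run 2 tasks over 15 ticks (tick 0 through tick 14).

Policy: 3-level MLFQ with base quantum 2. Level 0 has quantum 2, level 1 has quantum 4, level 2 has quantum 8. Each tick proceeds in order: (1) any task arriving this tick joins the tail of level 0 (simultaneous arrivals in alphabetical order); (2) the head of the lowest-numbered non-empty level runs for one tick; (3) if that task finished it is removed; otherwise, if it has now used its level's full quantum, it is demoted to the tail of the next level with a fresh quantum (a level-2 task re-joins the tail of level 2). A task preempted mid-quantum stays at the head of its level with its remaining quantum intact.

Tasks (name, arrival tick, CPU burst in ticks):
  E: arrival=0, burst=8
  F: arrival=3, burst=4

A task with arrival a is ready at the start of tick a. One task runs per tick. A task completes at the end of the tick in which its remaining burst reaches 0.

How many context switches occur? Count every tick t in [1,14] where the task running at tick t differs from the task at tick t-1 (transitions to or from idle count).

context switches = 5

t=0: L0/L1/L2 = E/-/- → run E
t=1: L0/L1/L2 = E/-/- → run E
t=2: L0/L1/L2 = -/E/- → run E
t=3: L0/L1/L2 = F/E/- → run F
t=4: L0/L1/L2 = F/E/- → run F
t=5: L0/L1/L2 = -/EF/- → run E
t=6: L0/L1/L2 = -/EF/- → run E
t=7: L0/L1/L2 = -/EF/- → run E
t=8: L0/L1/L2 = -/F/E → run F
t=9: L0/L1/L2 = -/F/E → run F
t=10: L0/L1/L2 = -/-/E → run E
t=11: L0/L1/L2 = -/-/E → run E
t=12: (idle)
t=13: (idle)
t=14: (idle)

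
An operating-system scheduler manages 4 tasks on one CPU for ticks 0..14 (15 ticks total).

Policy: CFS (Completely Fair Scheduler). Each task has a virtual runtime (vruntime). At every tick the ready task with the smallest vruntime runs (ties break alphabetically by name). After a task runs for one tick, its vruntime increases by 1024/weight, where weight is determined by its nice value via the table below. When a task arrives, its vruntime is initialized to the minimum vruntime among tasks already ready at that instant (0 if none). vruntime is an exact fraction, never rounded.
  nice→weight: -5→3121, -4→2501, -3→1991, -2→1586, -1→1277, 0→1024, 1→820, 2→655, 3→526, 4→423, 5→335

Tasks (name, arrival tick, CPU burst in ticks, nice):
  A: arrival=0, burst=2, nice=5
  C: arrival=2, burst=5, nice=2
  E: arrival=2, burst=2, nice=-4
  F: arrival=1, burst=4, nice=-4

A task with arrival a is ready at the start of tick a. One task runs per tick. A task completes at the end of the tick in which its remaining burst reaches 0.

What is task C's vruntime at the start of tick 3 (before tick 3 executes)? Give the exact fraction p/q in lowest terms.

vruntime(C, start of tick 3) = 202752/43885

t=0: vr[A=0] → run A
t=1: vr[A=1024/335 F=1024/335] → run A
t=2: vr[C=1024/335 E=1024/335 F=1024/335] → run C
t=3: vr[C=202752/43885 E=1024/335 F=1024/335] → run E
t=4: vr[C=202752/43885 E=2904064/837835 F=1024/335] → run F
t=5: vr[C=202752/43885 E=2904064/837835 F=2904064/837835] → run E
t=6: vr[C=202752/43885 F=2904064/837835] → run F
t=7: vr[C=202752/43885 F=3247104/837835] → run F
t=8: vr[C=202752/43885 F=3590144/837835] → run F
t=9: vr[C=202752/43885] → run C
t=10: vr[C=54272/8777] → run C
t=11: vr[C=339968/43885] → run C
t=12: vr[C=408576/43885] → run C
t=13: (idle)
t=14: (idle)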